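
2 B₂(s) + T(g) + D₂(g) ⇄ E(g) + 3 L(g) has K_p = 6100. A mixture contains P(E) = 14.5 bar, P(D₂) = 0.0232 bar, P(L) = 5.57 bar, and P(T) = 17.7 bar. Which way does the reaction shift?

(B₂ is a pure solid — omitted from Q_p.)
Q_p = P(E)·P(L)³ / (P(T)·P(D₂)) = (14.5)·(5.57)³ / ((17.7)·(0.0232)) = 6100
Q_p = 6100 = K_p, so the system is already at equilibrium.

at equilibrium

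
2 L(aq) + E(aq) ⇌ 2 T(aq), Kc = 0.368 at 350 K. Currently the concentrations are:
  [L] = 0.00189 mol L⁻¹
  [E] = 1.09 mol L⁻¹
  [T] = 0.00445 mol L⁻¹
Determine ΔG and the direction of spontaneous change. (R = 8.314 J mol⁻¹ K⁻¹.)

Qc = [T]² / ([L]²·[E]) = (0.00445)² / ((0.00189)²·(1.09)) = 5.09
ΔG = RT ln(Qc/Kc) = (8.314 J mol⁻¹ K⁻¹)(350 K) × ln(5.09/0.368)
   = (2.910 kJ/mol)(2.627) = 7.64 kJ/mol
ΔG > 0, so the forward reaction is non-spontaneous (proceeds in reverse).

ΔG = 7.64 kJ/mol; the forward reaction is non-spontaneous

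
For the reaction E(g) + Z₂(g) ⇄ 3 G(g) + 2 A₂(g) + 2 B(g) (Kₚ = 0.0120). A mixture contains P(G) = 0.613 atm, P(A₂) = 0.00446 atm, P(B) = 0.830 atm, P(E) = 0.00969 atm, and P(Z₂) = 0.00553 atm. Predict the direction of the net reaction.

Qₚ = P(G)³·P(A₂)²·P(B)² / (P(E)·P(Z₂)) = (0.613)³·(0.00446)²·(0.830)² / ((0.00969)·(0.00553)) = 0.0589
Qₚ = 0.0589 > Kₚ = 0.0120, so the reverse reaction proceeds.

toward reactants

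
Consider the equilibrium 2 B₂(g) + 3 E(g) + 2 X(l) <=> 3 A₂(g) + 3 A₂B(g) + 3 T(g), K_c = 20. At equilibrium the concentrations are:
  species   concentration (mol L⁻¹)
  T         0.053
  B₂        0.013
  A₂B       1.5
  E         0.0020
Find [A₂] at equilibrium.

[A₂] = 0.0038 mol L⁻¹

(X is a pure liquid — omitted from K_c.)
At equilibrium, K_c = [A₂]³·[A₂B]³·[T]³ / ([B₂]²·[E]³) = 20.
([A₂])³·(1.5)³·(0.053)³ / ((0.013)²·(0.0020)³) = 20
[A₂]³ = 5.38×10⁻⁸ ⇒ [A₂] = 0.0038 mol L⁻¹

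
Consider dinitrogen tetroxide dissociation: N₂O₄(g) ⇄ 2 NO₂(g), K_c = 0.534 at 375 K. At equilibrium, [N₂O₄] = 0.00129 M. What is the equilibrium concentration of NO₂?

At equilibrium, K_c = [NO₂]² / [N₂O₄] = 0.534.
([NO₂])² / (0.00129) = 0.534
[NO₂]² = 6.89×10⁻⁴ ⇒ [NO₂] = 0.0262 M

[NO₂] = 0.0262 M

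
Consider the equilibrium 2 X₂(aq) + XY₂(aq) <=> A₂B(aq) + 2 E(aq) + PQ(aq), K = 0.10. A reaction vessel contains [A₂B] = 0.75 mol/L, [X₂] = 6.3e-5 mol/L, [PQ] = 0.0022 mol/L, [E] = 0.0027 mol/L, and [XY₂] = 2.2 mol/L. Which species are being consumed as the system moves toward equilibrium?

A₂B, E, PQ (products)

Q = [A₂B]·[E]²·[PQ] / ([X₂]²·[XY₂]) = (0.75)·(0.0027)²·(0.0022) / ((6.3e-5)²·(2.2)) = 1.4
Q = 1.4 > K = 0.10: net reverse reaction.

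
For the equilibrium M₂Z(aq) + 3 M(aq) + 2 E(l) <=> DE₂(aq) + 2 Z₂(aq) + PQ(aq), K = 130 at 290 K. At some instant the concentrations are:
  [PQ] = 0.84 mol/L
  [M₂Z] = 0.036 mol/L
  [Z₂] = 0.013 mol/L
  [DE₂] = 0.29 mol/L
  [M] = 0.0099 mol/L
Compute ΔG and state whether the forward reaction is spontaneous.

(E is a pure liquid — omitted from Q.)
Q = [DE₂]·[Z₂]²·[PQ] / ([M₂Z]·[M]³) = (0.29)·(0.013)²·(0.84) / ((0.036)·(0.0099)³) = 1180
ΔG = RT ln(Q/K) = (8.314 J mol⁻¹ K⁻¹)(290 K) × ln(1180/130)
   = (2.411 kJ/mol)(2.206) = 5.32 kJ/mol
ΔG > 0, so the forward reaction is non-spontaneous (proceeds in reverse).

ΔG = 5.32 kJ/mol; the forward reaction is non-spontaneous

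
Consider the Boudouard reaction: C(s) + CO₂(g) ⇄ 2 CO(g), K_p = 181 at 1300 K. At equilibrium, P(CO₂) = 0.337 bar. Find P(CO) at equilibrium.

P(CO) = 7.81 bar

(C is a pure solid — omitted from K_p.)
At equilibrium, K_p = P(CO)² / P(CO₂) = 181.
(P(CO))² / (0.337) = 181
P(CO)² = 61.0 ⇒ P(CO) = 7.81 bar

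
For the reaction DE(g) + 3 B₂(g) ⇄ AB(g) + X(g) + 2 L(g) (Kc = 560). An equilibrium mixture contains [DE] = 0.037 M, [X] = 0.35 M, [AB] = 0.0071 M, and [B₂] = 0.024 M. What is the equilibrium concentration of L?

[L] = 0.34 M

At equilibrium, Kc = [AB]·[X]·[L]² / ([DE]·[B₂]³) = 560.
(0.0071)·(0.35)·([L])² / ((0.037)·(0.024)³) = 560
[L]² = 0.115 ⇒ [L] = 0.34 M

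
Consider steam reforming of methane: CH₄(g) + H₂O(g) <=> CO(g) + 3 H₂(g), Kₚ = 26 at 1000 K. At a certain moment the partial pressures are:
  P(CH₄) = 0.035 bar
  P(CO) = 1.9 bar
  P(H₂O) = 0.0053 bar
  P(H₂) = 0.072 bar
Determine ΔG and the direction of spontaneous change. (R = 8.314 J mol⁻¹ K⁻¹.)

ΔG = -15.9 kJ/mol; the forward reaction is spontaneous

Qₚ = P(CO)·P(H₂)³ / (P(CH₄)·P(H₂O)) = (1.9)·(0.072)³ / ((0.035)·(0.0053)) = 3.82
ΔG = RT ln(Qₚ/Kₚ) = (8.314 J mol⁻¹ K⁻¹)(1000 K) × ln(3.82/26)
   = (8.314 kJ/mol)(-1.918) = -15.9 kJ/mol
ΔG < 0, so the forward reaction is spontaneous (proceeds forward).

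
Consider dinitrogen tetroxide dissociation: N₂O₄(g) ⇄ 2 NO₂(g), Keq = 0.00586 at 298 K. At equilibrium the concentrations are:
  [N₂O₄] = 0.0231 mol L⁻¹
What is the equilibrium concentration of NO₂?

[NO₂] = 0.0116 mol L⁻¹

At equilibrium, Keq = [NO₂]² / [N₂O₄] = 0.00586.
([NO₂])² / (0.0231) = 0.00586
[NO₂]² = 1.35×10⁻⁴ ⇒ [NO₂] = 0.0116 mol L⁻¹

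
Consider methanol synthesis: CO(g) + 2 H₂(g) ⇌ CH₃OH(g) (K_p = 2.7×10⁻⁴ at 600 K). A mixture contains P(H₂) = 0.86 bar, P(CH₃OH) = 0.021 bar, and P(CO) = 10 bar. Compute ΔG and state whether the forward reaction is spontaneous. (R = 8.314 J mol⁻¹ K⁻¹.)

ΔG = 11.7 kJ/mol; the forward reaction is non-spontaneous

Q_p = P(CH₃OH) / (P(CO)·P(H₂)²) = (0.021) / ((10)·(0.86)²) = 0.00284
ΔG = RT ln(Q_p/K_p) = (8.314 J mol⁻¹ K⁻¹)(600 K) × ln(0.00284/2.7×10⁻⁴)
   = (4.988 kJ/mol)(2.353) = 11.7 kJ/mol
ΔG > 0, so the forward reaction is non-spontaneous (proceeds in reverse).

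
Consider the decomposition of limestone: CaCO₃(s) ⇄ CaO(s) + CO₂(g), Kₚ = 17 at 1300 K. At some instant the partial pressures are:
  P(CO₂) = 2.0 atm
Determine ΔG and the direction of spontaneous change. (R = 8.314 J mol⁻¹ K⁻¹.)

(CaCO₃, CaO are pure solids — omitted from Qₚ.)
Qₚ = P(CO₂) = 2.00
ΔG = RT ln(Qₚ/Kₚ) = (8.314 J mol⁻¹ K⁻¹)(1300 K) × ln(2.00/17)
   = (10.81 kJ/mol)(-2.140) = -23.1 kJ/mol
ΔG < 0, so the forward reaction is spontaneous (proceeds forward).

ΔG = -23.1 kJ/mol; the forward reaction is spontaneous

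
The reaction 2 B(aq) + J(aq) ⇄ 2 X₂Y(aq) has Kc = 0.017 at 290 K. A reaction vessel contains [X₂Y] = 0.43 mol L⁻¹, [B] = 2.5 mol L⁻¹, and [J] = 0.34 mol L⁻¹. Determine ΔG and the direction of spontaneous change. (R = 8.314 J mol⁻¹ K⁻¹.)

ΔG = 3.94 kJ/mol; the forward reaction is non-spontaneous

Qc = [X₂Y]² / ([B]²·[J]) = (0.43)² / ((2.5)²·(0.34)) = 0.0870
ΔG = RT ln(Qc/Kc) = (8.314 J mol⁻¹ K⁻¹)(290 K) × ln(0.0870/0.017)
   = (2.411 kJ/mol)(1.633) = 3.94 kJ/mol
ΔG > 0, so the forward reaction is non-spontaneous (proceeds in reverse).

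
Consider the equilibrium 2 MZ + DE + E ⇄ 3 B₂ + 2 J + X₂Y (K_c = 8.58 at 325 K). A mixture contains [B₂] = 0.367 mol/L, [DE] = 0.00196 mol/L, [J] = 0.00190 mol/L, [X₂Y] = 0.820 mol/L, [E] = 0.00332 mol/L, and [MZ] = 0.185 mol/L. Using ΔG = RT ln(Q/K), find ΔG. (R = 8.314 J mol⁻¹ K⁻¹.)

ΔG = -6.94 kJ/mol

Q_c = [B₂]³·[J]²·[X₂Y] / ([MZ]²·[DE]·[E]) = (0.367)³·(0.00190)²·(0.820) / ((0.185)²·(0.00196)·(0.00332)) = 0.657
ΔG = RT ln(Q_c/K_c) = (8.314 J mol⁻¹ K⁻¹)(325 K) × ln(0.657/8.58)
   = (2.702 kJ/mol)(-2.570) = -6.94 kJ/mol
ΔG < 0, so the forward reaction is spontaneous (proceeds forward).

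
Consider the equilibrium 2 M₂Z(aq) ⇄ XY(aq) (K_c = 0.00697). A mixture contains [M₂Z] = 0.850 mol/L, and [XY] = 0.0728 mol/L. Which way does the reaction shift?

to the left

Q_c = [XY] / [M₂Z]² = (0.0728) / (0.850)² = 0.101
Q_c = 0.101 > K_c = 0.00697, so the reverse reaction proceeds.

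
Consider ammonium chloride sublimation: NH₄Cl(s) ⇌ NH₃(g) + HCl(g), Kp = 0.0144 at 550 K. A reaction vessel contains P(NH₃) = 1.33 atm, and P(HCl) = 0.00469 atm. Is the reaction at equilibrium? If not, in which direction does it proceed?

forward (toward products)

(NH₄Cl is a pure solid — omitted from Qp.)
Qp = P(NH₃)·P(HCl) = (1.33)·(0.00469) = 0.00624
Qp = 0.00624 < Kp = 0.0144, so the forward reaction proceeds.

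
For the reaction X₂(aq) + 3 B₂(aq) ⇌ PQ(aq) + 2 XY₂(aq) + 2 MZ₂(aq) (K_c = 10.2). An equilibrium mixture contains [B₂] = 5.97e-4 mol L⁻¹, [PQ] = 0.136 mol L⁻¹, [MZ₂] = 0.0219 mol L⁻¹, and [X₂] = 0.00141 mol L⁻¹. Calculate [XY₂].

[XY₂] = 2.17e-4 mol L⁻¹

At equilibrium, K_c = [PQ]·[XY₂]²·[MZ₂]² / ([X₂]·[B₂]³) = 10.2.
(0.136)·([XY₂])²·(0.0219)² / ((0.00141)·(5.97e-4)³) = 10.2
[XY₂]² = 4.69e-8 ⇒ [XY₂] = 2.17e-4 mol L⁻¹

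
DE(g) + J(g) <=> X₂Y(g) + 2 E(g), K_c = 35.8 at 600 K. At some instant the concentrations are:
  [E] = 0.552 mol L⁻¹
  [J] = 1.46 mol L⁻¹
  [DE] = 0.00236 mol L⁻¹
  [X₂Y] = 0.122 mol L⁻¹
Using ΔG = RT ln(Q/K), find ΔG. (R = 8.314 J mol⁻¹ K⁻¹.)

ΔG = -5.98 kJ/mol

Q_c = [X₂Y]·[E]² / ([DE]·[J]) = (0.122)·(0.552)² / ((0.00236)·(1.46)) = 10.8
ΔG = RT ln(Q_c/K_c) = (8.314 J mol⁻¹ K⁻¹)(600 K) × ln(10.8/35.8)
   = (4.988 kJ/mol)(-1.198) = -5.98 kJ/mol
ΔG < 0, so the forward reaction is spontaneous (proceeds forward).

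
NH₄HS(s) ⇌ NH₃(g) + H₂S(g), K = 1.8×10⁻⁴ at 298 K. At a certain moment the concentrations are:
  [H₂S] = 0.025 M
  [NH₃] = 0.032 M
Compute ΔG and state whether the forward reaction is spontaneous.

(NH₄HS is a pure solid — omitted from Q.)
Q = [NH₃]·[H₂S] = (0.032)·(0.025) = 8.00×10⁻⁴
ΔG = RT ln(Q/K) = (8.314 J mol⁻¹ K⁻¹)(298 K) × ln(8.00×10⁻⁴/1.8×10⁻⁴)
   = (2.478 kJ/mol)(1.492) = 3.70 kJ/mol
ΔG > 0, so the forward reaction is non-spontaneous (proceeds in reverse).

ΔG = 3.70 kJ/mol; the forward reaction is non-spontaneous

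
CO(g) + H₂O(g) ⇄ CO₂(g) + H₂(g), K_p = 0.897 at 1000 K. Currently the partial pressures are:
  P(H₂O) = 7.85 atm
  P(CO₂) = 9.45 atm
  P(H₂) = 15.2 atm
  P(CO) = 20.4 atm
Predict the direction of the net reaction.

Q_p = P(CO₂)·P(H₂) / (P(CO)·P(H₂O)) = (9.45)·(15.2) / ((20.4)·(7.85)) = 0.897
Q_p = 0.897 = K_p, so the system is already at equilibrium.

no net change (already at equilibrium)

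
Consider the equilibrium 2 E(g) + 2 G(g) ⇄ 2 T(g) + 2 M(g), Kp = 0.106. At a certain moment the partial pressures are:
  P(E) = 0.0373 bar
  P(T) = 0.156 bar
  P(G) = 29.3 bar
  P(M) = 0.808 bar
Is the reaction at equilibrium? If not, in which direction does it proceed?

toward products

Qp = P(T)²·P(M)² / (P(E)²·P(G)²) = (0.156)²·(0.808)² / ((0.0373)²·(29.3)²) = 0.0133
Qp = 0.0133 < Kp = 0.106, so the forward reaction proceeds.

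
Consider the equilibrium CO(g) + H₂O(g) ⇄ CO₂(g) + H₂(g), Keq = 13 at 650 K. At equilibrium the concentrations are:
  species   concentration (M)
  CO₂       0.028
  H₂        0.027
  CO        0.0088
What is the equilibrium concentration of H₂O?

[H₂O] = 0.0066 M

At equilibrium, Keq = [CO₂]·[H₂] / ([CO]·[H₂O]) = 13.
(0.028)·(0.027) / ((0.0088)·([H₂O])) = 13
[H₂O] = 0.00661 = 0.0066 M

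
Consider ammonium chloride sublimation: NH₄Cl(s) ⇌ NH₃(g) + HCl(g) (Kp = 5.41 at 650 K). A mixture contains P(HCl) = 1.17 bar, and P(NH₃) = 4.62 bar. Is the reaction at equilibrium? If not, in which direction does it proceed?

(NH₄Cl is a pure solid — omitted from Qp.)
Qp = P(NH₃)·P(HCl) = (4.62)·(1.17) = 5.41
Qp = 5.41 = Kp, so the system is already at equilibrium.

at equilibrium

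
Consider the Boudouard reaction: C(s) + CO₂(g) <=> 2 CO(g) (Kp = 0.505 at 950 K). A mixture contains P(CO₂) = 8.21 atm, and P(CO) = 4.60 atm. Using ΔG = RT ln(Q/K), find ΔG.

(C is a pure solid — omitted from Qp.)
Qp = P(CO)² / P(CO₂) = (4.60)² / (8.21) = 2.58
ΔG = RT ln(Qp/Kp) = (8.314 J mol⁻¹ K⁻¹)(950 K) × ln(2.58/0.505)
   = (7.898 kJ/mol)(1.631) = 12.9 kJ/mol
ΔG > 0, so the forward reaction is non-spontaneous (proceeds in reverse).

ΔG = 12.9 kJ/mol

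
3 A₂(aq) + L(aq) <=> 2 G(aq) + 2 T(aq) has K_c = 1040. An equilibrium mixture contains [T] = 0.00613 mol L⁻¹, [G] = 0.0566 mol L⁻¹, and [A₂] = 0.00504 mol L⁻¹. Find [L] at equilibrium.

At equilibrium, K_c = [G]²·[T]² / ([A₂]³·[L]) = 1040.
(0.0566)²·(0.00613)² / ((0.00504)³·([L])) = 1040
[L] = 9.04e-4 mol L⁻¹

[L] = 9.04e-4 mol L⁻¹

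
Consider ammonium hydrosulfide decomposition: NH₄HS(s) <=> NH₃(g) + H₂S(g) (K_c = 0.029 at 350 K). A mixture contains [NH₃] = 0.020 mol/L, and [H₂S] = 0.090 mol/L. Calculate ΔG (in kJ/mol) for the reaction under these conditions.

ΔG = -8.09 kJ/mol

(NH₄HS is a pure solid — omitted from Q_c.)
Q_c = [NH₃]·[H₂S] = (0.020)·(0.090) = 0.00180
ΔG = RT ln(Q_c/K_c) = (8.314 J mol⁻¹ K⁻¹)(350 K) × ln(0.00180/0.029)
   = (2.910 kJ/mol)(-2.780) = -8.09 kJ/mol
ΔG < 0, so the forward reaction is spontaneous (proceeds forward).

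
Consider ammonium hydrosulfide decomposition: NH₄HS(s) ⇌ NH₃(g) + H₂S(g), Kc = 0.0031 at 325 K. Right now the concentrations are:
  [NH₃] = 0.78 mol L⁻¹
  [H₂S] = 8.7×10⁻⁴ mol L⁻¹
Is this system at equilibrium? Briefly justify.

(NH₄HS is a pure solid — omitted from Qc.)
Qc = [NH₃]·[H₂S] = (0.78)·(8.7×10⁻⁴) = 6.8×10⁻⁴
Qc = 6.8×10⁻⁴ < Kc = 0.0031: net forward reaction.

no; Q < K, reaction proceeds forward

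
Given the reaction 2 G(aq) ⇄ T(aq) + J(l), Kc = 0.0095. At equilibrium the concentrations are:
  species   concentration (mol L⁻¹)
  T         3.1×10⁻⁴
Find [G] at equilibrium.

(J is a pure liquid — omitted from Kc.)
At equilibrium, Kc = [T] / [G]² = 0.0095.
(3.1×10⁻⁴) / ([G])² = 0.0095
[G]² = 0.0326 ⇒ [G] = 0.18 mol L⁻¹

[G] = 0.18 mol L⁻¹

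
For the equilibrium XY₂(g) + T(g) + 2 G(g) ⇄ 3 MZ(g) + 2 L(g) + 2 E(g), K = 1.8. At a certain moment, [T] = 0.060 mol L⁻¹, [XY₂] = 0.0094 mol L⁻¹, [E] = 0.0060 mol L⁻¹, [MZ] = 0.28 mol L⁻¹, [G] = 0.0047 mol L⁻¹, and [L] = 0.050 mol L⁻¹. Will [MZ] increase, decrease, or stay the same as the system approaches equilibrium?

Q = [MZ]³·[L]²·[E]² / ([XY₂]·[T]·[G]²) = (0.28)³·(0.050)²·(0.0060)² / ((0.0094)·(0.060)·(0.0047)²) = 0.16
Q = 0.16 < K = 1.8: net forward reaction.
MZ is a product, so it increases.

increase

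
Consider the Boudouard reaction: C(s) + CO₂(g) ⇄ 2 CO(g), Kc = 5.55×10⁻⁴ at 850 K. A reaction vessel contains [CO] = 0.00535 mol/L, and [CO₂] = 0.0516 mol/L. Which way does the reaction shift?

(C is a pure solid — omitted from Qc.)
Qc = [CO]² / [CO₂] = (0.00535)² / (0.0516) = 5.55×10⁻⁴
Qc = 5.55×10⁻⁴ = Kc, so the system is already at equilibrium.

at equilibrium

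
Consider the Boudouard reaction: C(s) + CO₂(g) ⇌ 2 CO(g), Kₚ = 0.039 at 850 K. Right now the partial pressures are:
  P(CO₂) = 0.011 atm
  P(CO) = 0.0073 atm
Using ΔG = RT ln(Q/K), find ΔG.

(C is a pure solid — omitted from Qₚ.)
Qₚ = P(CO)² / P(CO₂) = (0.0073)² / (0.011) = 0.00484
ΔG = RT ln(Qₚ/Kₚ) = (8.314 J mol⁻¹ K⁻¹)(850 K) × ln(0.00484/0.039)
   = (7.067 kJ/mol)(-2.087) = -14.7 kJ/mol
ΔG < 0, so the forward reaction is spontaneous (proceeds forward).

ΔG = -14.7 kJ/mol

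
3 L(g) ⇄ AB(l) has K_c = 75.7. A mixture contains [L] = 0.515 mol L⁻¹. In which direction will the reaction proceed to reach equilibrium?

(AB is a pure liquid — omitted from Q_c.)
Q_c = 1 / [L]³ = 1 / (0.515)³ = 7.32
Q_c = 7.32 < K_c = 75.7, so the forward reaction proceeds.

toward products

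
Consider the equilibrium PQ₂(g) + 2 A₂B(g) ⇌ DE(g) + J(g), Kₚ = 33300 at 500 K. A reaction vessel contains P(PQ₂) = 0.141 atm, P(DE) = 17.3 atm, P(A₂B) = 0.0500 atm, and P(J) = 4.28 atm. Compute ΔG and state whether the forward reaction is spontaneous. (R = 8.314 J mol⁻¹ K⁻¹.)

Qₚ = P(DE)·P(J) / (P(PQ₂)·P(A₂B)²) = (17.3)·(4.28) / ((0.141)·(0.0500)²) = 2.10e5
ΔG = RT ln(Qₚ/Kₚ) = (8.314 J mol⁻¹ K⁻¹)(500 K) × ln(2.10e5/33300)
   = (4.157 kJ/mol)(1.842) = 7.66 kJ/mol
ΔG > 0, so the forward reaction is non-spontaneous (proceeds in reverse).

ΔG = 7.66 kJ/mol; the forward reaction is non-spontaneous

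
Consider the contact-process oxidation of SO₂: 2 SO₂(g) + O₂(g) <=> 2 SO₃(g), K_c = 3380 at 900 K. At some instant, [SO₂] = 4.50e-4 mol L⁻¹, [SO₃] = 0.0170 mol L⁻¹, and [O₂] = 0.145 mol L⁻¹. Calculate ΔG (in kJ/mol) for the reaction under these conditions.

ΔG = 8.00 kJ/mol

Q_c = [SO₃]² / ([SO₂]²·[O₂]) = (0.0170)² / ((4.50e-4)²·(0.145)) = 9840
ΔG = RT ln(Q_c/K_c) = (8.314 J mol⁻¹ K⁻¹)(900 K) × ln(9840/3380)
   = (7.483 kJ/mol)(1.069) = 8.00 kJ/mol
ΔG > 0, so the forward reaction is non-spontaneous (proceeds in reverse).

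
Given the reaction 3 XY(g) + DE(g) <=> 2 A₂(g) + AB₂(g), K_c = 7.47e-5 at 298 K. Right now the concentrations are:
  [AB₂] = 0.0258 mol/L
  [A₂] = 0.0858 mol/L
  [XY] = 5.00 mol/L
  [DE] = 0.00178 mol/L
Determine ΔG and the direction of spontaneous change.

Q_c = [A₂]²·[AB₂] / ([XY]³·[DE]) = (0.0858)²·(0.0258) / ((5.00)³·(0.00178)) = 8.54e-4
ΔG = RT ln(Q_c/K_c) = (8.314 J mol⁻¹ K⁻¹)(298 K) × ln(8.54e-4/7.47e-5)
   = (2.478 kJ/mol)(2.436) = 6.04 kJ/mol
ΔG > 0, so the forward reaction is non-spontaneous (proceeds in reverse).

ΔG = 6.04 kJ/mol; the forward reaction is non-spontaneous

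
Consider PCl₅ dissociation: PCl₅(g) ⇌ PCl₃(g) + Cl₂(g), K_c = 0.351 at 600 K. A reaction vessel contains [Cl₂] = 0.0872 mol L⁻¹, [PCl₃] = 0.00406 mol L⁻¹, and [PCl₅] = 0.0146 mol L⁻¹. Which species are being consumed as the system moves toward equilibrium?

PCl₅ (reactants)

Q_c = [PCl₃]·[Cl₂] / [PCl₅] = (0.00406)·(0.0872) / (0.0146) = 0.0242
Q_c = 0.0242 < K_c = 0.351: net forward reaction.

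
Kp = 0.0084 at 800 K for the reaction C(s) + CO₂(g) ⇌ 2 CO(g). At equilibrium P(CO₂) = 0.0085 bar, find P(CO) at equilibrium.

(C is a pure solid — omitted from Kp.)
At equilibrium, Kp = P(CO)² / P(CO₂) = 0.0084.
(P(CO))² / (0.0085) = 0.0084
P(CO)² = 7.14×10⁻⁵ ⇒ P(CO) = 0.0084 bar

P(CO) = 0.0084 bar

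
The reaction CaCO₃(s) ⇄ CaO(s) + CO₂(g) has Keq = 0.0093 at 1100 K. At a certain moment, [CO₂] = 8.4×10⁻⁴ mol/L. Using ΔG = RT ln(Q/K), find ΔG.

(CaCO₃, CaO are pure solids — omitted from Q.)
Q = [CO₂] = 8.40×10⁻⁴
ΔG = RT ln(Q/Keq) = (8.314 J mol⁻¹ K⁻¹)(1100 K) × ln(8.40×10⁻⁴/0.0093)
   = (9.145 kJ/mol)(-2.404) = -22.0 kJ/mol
ΔG < 0, so the forward reaction is spontaneous (proceeds forward).

ΔG = -22.0 kJ/mol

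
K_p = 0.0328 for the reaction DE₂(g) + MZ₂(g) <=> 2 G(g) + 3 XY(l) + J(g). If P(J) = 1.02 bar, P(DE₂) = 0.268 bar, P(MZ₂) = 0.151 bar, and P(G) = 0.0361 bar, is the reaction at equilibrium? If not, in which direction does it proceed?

(XY is a pure liquid — omitted from Q_p.)
Q_p = P(G)²·P(J) / (P(DE₂)·P(MZ₂)) = (0.0361)²·(1.02) / ((0.268)·(0.151)) = 0.0328
Q_p = 0.0328 = K_p, so the system is already at equilibrium.

no net change (already at equilibrium)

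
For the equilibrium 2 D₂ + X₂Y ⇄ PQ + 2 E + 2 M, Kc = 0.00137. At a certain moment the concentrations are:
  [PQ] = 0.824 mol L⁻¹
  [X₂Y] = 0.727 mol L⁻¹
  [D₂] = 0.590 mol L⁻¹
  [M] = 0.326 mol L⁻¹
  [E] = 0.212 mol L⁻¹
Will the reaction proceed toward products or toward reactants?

Qc = [PQ]·[E]²·[M]² / ([D₂]²·[X₂Y]) = (0.824)·(0.212)²·(0.326)² / ((0.590)²·(0.727)) = 0.0156
Qc = 0.0156 > Kc = 0.00137, so the reverse reaction proceeds.

reverse (toward reactants)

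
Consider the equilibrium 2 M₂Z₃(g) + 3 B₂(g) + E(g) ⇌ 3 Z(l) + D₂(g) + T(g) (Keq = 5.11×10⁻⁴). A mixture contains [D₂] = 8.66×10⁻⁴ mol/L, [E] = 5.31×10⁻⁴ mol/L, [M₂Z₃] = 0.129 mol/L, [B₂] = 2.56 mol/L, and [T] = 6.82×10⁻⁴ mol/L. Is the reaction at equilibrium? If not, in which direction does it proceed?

(Z is a pure liquid — omitted from Q.)
Q = [D₂]·[T] / ([M₂Z₃]²·[B₂]³·[E]) = (8.66×10⁻⁴)·(6.82×10⁻⁴) / ((0.129)²·(2.56)³·(5.31×10⁻⁴)) = 0.00398
Q = 0.00398 > Keq = 5.11×10⁻⁴, so the reverse reaction proceeds.

toward reactants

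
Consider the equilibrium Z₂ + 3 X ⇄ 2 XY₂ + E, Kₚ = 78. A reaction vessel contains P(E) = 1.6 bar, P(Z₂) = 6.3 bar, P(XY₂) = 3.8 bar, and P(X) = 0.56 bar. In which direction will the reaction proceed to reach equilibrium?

Qₚ = P(XY₂)²·P(E) / (P(Z₂)·P(X)³) = (3.8)²·(1.6) / ((6.3)·(0.56)³) = 21
Qₚ = 21 < Kₚ = 78, so the forward reaction proceeds.

toward products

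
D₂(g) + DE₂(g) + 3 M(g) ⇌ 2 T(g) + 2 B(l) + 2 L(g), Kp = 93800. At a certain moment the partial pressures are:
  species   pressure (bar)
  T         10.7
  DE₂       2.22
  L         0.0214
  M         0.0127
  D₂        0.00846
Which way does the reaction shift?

to the left

(B is a pure liquid — omitted from Qp.)
Qp = P(T)²·P(L)² / (P(D₂)·P(DE₂)·P(M)³) = (10.7)²·(0.0214)² / ((0.00846)·(2.22)·(0.0127)³) = 1.36×10⁶
Qp = 1.36×10⁶ > Kp = 93800, so the reverse reaction proceeds.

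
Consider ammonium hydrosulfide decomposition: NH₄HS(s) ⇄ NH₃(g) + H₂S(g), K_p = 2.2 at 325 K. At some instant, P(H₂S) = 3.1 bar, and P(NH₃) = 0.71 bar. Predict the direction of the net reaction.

no net change (already at equilibrium)

(NH₄HS is a pure solid — omitted from Q_p.)
Q_p = P(NH₃)·P(H₂S) = (0.71)·(3.1) = 2.2
Q_p = 2.2 = K_p, so the system is already at equilibrium.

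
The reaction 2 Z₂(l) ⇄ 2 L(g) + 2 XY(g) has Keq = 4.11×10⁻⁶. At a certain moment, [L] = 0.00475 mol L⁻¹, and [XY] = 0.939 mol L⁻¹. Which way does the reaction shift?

(Z₂ is a pure liquid — omitted from Q.)
Q = [L]²·[XY]² = (0.00475)²·(0.939)² = 1.99×10⁻⁵
Q = 1.99×10⁻⁵ > Keq = 4.11×10⁻⁶, so the reverse reaction proceeds.

in the reverse direction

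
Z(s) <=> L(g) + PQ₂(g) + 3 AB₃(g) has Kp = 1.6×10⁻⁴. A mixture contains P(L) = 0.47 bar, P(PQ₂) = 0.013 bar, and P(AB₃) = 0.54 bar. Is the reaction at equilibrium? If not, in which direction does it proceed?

(Z is a pure solid — omitted from Qp.)
Qp = P(L)·P(PQ₂)·P(AB₃)³ = (0.47)·(0.013)·(0.54)³ = 9.6×10⁻⁴
Qp = 9.6×10⁻⁴ > Kp = 1.6×10⁻⁴, so the reverse reaction proceeds.

to the left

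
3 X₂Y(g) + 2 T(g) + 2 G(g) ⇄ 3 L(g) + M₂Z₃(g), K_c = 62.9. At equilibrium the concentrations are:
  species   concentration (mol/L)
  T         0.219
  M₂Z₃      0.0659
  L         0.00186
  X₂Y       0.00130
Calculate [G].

[G] = 0.253 mol/L

At equilibrium, K_c = [L]³·[M₂Z₃] / ([X₂Y]³·[T]²·[G]²) = 62.9.
(0.00186)³·(0.0659) / ((0.00130)³·(0.219)²·([G])²) = 62.9
[G]² = 0.0640 ⇒ [G] = 0.253 mol/L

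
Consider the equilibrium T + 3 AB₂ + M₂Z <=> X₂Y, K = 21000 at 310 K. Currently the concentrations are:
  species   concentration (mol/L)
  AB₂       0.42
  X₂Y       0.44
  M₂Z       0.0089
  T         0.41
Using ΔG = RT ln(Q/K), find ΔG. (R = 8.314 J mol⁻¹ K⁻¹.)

Q = [X₂Y] / ([T]·[AB₂]³·[M₂Z]) = (0.44) / ((0.41)·(0.42)³·(0.0089)) = 1630
ΔG = RT ln(Q/K) = (8.314 J mol⁻¹ K⁻¹)(310 K) × ln(1630/21000)
   = (2.577 kJ/mol)(-2.556) = -6.59 kJ/mol
ΔG < 0, so the forward reaction is spontaneous (proceeds forward).

ΔG = -6.59 kJ/mol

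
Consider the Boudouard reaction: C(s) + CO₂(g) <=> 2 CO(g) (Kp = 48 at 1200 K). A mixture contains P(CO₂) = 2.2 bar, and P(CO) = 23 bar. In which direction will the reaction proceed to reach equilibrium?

reverse (toward reactants)

(C is a pure solid — omitted from Qp.)
Qp = P(CO)² / P(CO₂) = (23)² / (2.2) = 240
Qp = 240 > Kp = 48, so the reverse reaction proceeds.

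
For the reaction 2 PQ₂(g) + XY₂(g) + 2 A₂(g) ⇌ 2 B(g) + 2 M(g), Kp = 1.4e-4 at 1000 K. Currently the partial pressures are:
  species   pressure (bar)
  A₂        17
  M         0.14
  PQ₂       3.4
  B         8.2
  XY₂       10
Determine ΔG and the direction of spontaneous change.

Qp = P(B)²·P(M)² / (P(PQ₂)²·P(XY₂)·P(A₂)²) = (8.2)²·(0.14)² / ((3.4)²·(10)·(17)²) = 3.94e-5
ΔG = RT ln(Qp/Kp) = (8.314 J mol⁻¹ K⁻¹)(1000 K) × ln(3.94e-5/1.4e-4)
   = (8.314 kJ/mol)(-1.268) = -10.5 kJ/mol
ΔG < 0, so the forward reaction is spontaneous (proceeds forward).

ΔG = -10.5 kJ/mol; the forward reaction is spontaneous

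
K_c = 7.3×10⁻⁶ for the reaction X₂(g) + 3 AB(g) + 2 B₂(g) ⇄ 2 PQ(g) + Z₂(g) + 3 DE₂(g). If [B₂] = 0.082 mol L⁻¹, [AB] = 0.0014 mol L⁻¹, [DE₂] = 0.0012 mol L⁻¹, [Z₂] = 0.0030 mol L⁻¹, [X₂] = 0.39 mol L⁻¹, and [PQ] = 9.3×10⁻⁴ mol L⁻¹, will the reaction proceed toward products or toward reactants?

Q_c = [PQ]²·[Z₂]·[DE₂]³ / ([X₂]·[AB]³·[B₂]²) = (9.3×10⁻⁴)²·(0.0030)·(0.0012)³ / ((0.39)·(0.0014)³·(0.082)²) = 6.2×10⁻⁷
Q_c = 6.2×10⁻⁷ < K_c = 7.3×10⁻⁶, so the forward reaction proceeds.

toward products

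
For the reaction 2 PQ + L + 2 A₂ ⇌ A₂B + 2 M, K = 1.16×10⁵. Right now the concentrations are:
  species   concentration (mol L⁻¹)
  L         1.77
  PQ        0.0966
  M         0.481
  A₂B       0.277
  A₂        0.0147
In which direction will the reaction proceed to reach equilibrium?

Q = [A₂B]·[M]² / ([PQ]²·[L]·[A₂]²) = (0.277)·(0.481)² / ((0.0966)²·(1.77)·(0.0147)²) = 18000
Q = 18000 < K = 1.16×10⁵, so the forward reaction proceeds.

toward products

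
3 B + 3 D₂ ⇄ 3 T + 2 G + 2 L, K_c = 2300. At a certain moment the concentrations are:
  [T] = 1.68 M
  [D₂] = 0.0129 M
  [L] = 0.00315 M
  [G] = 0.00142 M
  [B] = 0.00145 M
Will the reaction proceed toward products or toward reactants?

Q_c = [T]³·[G]²·[L]² / ([B]³·[D₂]³) = (1.68)³·(0.00142)²·(0.00315)² / ((0.00145)³·(0.0129)³) = 14500
Q_c = 14500 > K_c = 2300, so the reverse reaction proceeds.

in the reverse direction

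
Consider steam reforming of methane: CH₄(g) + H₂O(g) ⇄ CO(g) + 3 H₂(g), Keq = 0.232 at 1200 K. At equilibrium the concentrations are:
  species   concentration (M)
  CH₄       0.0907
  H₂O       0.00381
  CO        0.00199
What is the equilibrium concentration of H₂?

At equilibrium, Keq = [CO]·[H₂]³ / ([CH₄]·[H₂O]) = 0.232.
(0.00199)·([H₂])³ / ((0.0907)·(0.00381)) = 0.232
[H₂]³ = 0.0403 ⇒ [H₂] = 0.343 M

[H₂] = 0.343 M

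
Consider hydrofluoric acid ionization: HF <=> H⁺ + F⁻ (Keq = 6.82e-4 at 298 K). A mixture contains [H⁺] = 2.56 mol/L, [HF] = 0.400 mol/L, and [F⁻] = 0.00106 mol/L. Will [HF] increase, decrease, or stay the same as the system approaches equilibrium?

Q = [H⁺]·[F⁻] / [HF] = (2.56)·(0.00106) / (0.400) = 0.00678
Q = 0.00678 > Keq = 6.82e-4: net reverse reaction.
HF is a reactant, so it increases.

increase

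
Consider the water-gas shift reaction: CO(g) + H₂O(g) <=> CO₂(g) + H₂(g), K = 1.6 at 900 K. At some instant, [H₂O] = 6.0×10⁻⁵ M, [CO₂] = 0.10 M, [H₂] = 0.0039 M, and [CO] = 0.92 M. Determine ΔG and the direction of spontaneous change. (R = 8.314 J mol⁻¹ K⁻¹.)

ΔG = 11.1 kJ/mol; the forward reaction is non-spontaneous

Q = [CO₂]·[H₂] / ([CO]·[H₂O]) = (0.10)·(0.0039) / ((0.92)·(6.0×10⁻⁵)) = 7.07
ΔG = RT ln(Q/K) = (8.314 J mol⁻¹ K⁻¹)(900 K) × ln(7.07/1.6)
   = (7.483 kJ/mol)(1.486) = 11.1 kJ/mol
ΔG > 0, so the forward reaction is non-spontaneous (proceeds in reverse).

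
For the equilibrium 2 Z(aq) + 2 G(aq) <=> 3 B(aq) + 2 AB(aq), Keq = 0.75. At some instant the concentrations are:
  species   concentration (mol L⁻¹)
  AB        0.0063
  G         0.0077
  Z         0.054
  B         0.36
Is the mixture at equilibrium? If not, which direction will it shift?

no; Q > K, reaction proceeds in reverse

Q = [B]³·[AB]² / ([Z]²·[G]²) = (0.36)³·(0.0063)² / ((0.054)²·(0.0077)²) = 11
Q = 11 > Keq = 0.75: net reverse reaction.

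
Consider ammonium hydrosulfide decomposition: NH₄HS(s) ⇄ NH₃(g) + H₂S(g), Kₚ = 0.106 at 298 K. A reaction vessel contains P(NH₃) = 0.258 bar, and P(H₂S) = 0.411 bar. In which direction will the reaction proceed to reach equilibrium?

no net change (already at equilibrium)

(NH₄HS is a pure solid — omitted from Qₚ.)
Qₚ = P(NH₃)·P(H₂S) = (0.258)·(0.411) = 0.106
Qₚ = 0.106 = Kₚ, so the system is already at equilibrium.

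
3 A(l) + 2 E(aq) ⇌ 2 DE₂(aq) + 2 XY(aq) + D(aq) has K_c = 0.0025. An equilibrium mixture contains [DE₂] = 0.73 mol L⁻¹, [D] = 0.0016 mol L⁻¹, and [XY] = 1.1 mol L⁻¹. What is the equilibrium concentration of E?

[E] = 0.64 mol L⁻¹

(A is a pure liquid — omitted from K_c.)
At equilibrium, K_c = [DE₂]²·[XY]²·[D] / [E]² = 0.0025.
(0.73)²·(1.1)²·(0.0016) / ([E])² = 0.0025
[E]² = 0.413 ⇒ [E] = 0.64 mol L⁻¹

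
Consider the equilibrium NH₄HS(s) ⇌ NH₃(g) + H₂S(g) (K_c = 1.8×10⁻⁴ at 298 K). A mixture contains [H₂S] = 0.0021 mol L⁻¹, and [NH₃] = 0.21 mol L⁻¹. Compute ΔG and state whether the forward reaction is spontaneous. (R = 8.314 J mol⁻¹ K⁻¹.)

ΔG = 2.22 kJ/mol; the forward reaction is non-spontaneous

(NH₄HS is a pure solid — omitted from Q_c.)
Q_c = [NH₃]·[H₂S] = (0.21)·(0.0021) = 4.41×10⁻⁴
ΔG = RT ln(Q_c/K_c) = (8.314 J mol⁻¹ K⁻¹)(298 K) × ln(4.41×10⁻⁴/1.8×10⁻⁴)
   = (2.478 kJ/mol)(0.8961) = 2.22 kJ/mol
ΔG > 0, so the forward reaction is non-spontaneous (proceeds in reverse).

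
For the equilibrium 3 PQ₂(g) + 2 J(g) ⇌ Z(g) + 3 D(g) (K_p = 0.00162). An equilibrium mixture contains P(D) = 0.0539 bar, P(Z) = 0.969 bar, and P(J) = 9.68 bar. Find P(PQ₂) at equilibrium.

P(PQ₂) = 0.100 bar

At equilibrium, K_p = P(Z)·P(D)³ / (P(PQ₂)³·P(J)²) = 0.00162.
(0.969)·(0.0539)³ / ((P(PQ₂))³·(9.68)²) = 0.00162
P(PQ₂)³ = 0.00100 ⇒ P(PQ₂) = 0.100 bar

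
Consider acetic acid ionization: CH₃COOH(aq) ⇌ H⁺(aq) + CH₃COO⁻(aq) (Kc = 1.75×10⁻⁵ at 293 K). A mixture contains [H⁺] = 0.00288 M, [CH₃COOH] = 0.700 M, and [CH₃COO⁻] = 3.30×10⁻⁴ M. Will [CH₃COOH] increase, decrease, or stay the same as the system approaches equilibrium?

decrease

Qc = [H⁺]·[CH₃COO⁻] / [CH₃COOH] = (0.00288)·(3.30×10⁻⁴) / (0.700) = 1.36×10⁻⁶
Qc = 1.36×10⁻⁶ < Kc = 1.75×10⁻⁵: net forward reaction.
CH₃COOH is a reactant, so it decreases.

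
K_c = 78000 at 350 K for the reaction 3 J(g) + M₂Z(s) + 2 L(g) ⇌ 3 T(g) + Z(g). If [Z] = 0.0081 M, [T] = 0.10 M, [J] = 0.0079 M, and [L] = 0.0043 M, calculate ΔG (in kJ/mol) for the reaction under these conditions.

(M₂Z is a pure solid — omitted from Q_c.)
Q_c = [T]³·[Z] / ([J]³·[L]²) = (0.10)³·(0.0081) / ((0.0079)³·(0.0043)²) = 8.89×10⁵
ΔG = RT ln(Q_c/K_c) = (8.314 J mol⁻¹ K⁻¹)(350 K) × ln(8.89×10⁵/78000)
   = (2.910 kJ/mol)(2.433) = 7.08 kJ/mol
ΔG > 0, so the forward reaction is non-spontaneous (proceeds in reverse).

ΔG = 7.08 kJ/mol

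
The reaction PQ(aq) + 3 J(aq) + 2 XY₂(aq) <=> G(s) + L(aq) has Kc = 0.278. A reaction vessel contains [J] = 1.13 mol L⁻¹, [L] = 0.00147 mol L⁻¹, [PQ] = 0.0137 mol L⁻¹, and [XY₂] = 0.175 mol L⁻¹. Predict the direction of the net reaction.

(G is a pure solid — omitted from Qc.)
Qc = [L] / ([PQ]·[J]³·[XY₂]²) = (0.00147) / ((0.0137)·(1.13)³·(0.175)²) = 2.43
Qc = 2.43 > Kc = 0.278, so the reverse reaction proceeds.

to the left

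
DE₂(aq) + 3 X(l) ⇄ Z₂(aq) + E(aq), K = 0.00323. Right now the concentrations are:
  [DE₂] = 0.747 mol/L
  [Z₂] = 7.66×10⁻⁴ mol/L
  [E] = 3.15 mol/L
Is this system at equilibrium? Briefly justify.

(X is a pure liquid — omitted from Q.)
Q = [Z₂]·[E] / [DE₂] = (7.66×10⁻⁴)·(3.15) / (0.747) = 0.00323
Q = 0.00323 = K; the system is at equilibrium.

yes, at equilibrium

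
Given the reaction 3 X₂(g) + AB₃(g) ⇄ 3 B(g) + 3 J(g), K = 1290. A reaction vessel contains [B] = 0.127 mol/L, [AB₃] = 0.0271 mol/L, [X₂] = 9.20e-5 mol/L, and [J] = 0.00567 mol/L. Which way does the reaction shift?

Q = [B]³·[J]³ / ([X₂]³·[AB₃]) = (0.127)³·(0.00567)³ / ((9.20e-5)³·(0.0271)) = 17700
Q = 17700 > K = 1290, so the reverse reaction proceeds.

toward reactants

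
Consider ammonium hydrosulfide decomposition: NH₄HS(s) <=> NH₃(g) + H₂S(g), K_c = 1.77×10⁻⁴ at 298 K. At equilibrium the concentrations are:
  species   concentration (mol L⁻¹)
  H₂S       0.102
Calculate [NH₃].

[NH₃] = 0.00174 mol L⁻¹

(NH₄HS is a pure solid — omitted from K_c.)
At equilibrium, K_c = [NH₃]·[H₂S] = 1.77×10⁻⁴.
([NH₃])·(0.102) = 1.77×10⁻⁴
[NH₃] = 0.00174 mol L⁻¹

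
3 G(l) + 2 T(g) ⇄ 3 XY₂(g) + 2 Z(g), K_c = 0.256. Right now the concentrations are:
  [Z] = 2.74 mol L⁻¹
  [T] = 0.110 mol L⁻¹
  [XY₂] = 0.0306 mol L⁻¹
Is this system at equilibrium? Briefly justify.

no; Q < K, reaction proceeds forward

(G is a pure liquid — omitted from Q_c.)
Q_c = [XY₂]³·[Z]² / [T]² = (0.0306)³·(2.74)² / (0.110)² = 0.0178
Q_c = 0.0178 < K_c = 0.256: net forward reaction.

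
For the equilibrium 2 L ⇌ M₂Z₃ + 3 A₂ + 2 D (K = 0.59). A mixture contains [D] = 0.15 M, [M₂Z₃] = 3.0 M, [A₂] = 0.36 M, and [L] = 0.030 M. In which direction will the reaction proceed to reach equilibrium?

Q = [M₂Z₃]·[A₂]³·[D]² / [L]² = (3.0)·(0.36)³·(0.15)² / (0.030)² = 3.5
Q = 3.5 > K = 0.59, so the reverse reaction proceeds.

toward reactants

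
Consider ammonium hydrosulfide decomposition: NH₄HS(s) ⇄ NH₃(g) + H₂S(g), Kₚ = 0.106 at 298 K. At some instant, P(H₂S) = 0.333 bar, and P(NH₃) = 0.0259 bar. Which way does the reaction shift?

forward (toward products)

(NH₄HS is a pure solid — omitted from Qₚ.)
Qₚ = P(NH₃)·P(H₂S) = (0.0259)·(0.333) = 0.00862
Qₚ = 0.00862 < Kₚ = 0.106, so the forward reaction proceeds.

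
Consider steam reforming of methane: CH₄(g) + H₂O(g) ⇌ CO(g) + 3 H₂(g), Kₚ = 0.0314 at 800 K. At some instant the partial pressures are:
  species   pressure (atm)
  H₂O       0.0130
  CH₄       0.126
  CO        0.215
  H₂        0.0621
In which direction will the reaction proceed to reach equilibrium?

Qₚ = P(CO)·P(H₂)³ / (P(CH₄)·P(H₂O)) = (0.215)·(0.0621)³ / ((0.126)·(0.0130)) = 0.0314
Qₚ = 0.0314 = Kₚ, so the system is already at equilibrium.

no net change (already at equilibrium)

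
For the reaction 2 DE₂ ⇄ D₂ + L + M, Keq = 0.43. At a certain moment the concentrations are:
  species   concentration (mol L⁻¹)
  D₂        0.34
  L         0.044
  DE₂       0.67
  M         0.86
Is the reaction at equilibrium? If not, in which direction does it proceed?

to the right

Q = [D₂]·[L]·[M] / [DE₂]² = (0.34)·(0.044)·(0.86) / (0.67)² = 0.029
Q = 0.029 < Keq = 0.43, so the forward reaction proceeds.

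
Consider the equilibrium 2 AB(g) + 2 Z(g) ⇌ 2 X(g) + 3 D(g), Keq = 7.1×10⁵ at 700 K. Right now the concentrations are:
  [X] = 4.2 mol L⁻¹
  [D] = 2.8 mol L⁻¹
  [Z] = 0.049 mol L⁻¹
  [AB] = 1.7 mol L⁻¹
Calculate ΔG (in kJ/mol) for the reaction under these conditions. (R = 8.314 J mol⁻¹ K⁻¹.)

ΔG = -14.8 kJ/mol

Q = [X]²·[D]³ / ([AB]²·[Z]²) = (4.2)²·(2.8)³ / ((1.7)²·(0.049)²) = 55800
ΔG = RT ln(Q/Keq) = (8.314 J mol⁻¹ K⁻¹)(700 K) × ln(55800/7.1×10⁵)
   = (5.820 kJ/mol)(-2.543) = -14.8 kJ/mol
ΔG < 0, so the forward reaction is spontaneous (proceeds forward).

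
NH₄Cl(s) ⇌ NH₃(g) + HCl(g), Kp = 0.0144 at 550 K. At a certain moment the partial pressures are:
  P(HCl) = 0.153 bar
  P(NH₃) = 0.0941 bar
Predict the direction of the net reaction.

(NH₄Cl is a pure solid — omitted from Qp.)
Qp = P(NH₃)·P(HCl) = (0.0941)·(0.153) = 0.0144
Qp = 0.0144 = Kp, so the system is already at equilibrium.

neither direction; the system is at equilibrium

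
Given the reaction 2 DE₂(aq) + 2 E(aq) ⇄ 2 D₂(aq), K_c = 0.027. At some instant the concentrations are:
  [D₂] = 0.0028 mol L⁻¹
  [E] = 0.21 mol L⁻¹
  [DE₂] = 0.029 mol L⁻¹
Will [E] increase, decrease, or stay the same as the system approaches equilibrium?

increase

Q_c = [D₂]² / ([DE₂]²·[E]²) = (0.0028)² / ((0.029)²·(0.21)²) = 0.21
Q_c = 0.21 > K_c = 0.027: net reverse reaction.
E is a reactant, so it increases.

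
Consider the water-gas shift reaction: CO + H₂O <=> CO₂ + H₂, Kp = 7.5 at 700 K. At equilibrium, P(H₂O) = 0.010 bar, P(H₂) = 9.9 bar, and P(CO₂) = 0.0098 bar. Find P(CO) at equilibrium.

At equilibrium, Kp = P(CO₂)·P(H₂) / (P(CO)·P(H₂O)) = 7.5.
(0.0098)·(9.9) / ((P(CO))·(0.010)) = 7.5
P(CO) = 1.29 = 1.3 bar

P(CO) = 1.3 bar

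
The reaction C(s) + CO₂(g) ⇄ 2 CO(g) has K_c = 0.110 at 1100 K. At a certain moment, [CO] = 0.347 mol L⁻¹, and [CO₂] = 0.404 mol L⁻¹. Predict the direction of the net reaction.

toward reactants

(C is a pure solid — omitted from Q_c.)
Q_c = [CO]² / [CO₂] = (0.347)² / (0.404) = 0.298
Q_c = 0.298 > K_c = 0.110, so the reverse reaction proceeds.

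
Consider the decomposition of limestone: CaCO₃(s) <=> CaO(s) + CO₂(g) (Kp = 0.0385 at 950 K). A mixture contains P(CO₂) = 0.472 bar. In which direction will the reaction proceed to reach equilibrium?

(CaCO₃, CaO are pure solids — omitted from Qp.)
Qp = P(CO₂) = 0.472
Qp = 0.472 > Kp = 0.0385, so the reverse reaction proceeds.

toward reactants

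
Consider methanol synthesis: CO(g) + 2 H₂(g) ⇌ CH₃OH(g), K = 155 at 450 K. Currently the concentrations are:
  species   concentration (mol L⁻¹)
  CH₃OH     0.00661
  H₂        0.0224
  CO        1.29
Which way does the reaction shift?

Q = [CH₃OH] / ([CO]·[H₂]²) = (0.00661) / ((1.29)·(0.0224)²) = 10.2
Q = 10.2 < K = 155, so the forward reaction proceeds.

in the forward direction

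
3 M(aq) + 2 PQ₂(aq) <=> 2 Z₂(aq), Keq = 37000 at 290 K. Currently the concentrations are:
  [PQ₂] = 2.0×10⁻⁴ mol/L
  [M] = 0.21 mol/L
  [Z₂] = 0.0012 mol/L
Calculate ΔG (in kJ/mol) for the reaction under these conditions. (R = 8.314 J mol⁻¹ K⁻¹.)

ΔG = -5.43 kJ/mol

Q = [Z₂]² / ([M]³·[PQ₂]²) = (0.0012)² / ((0.21)³·(2.0×10⁻⁴)²) = 3890
ΔG = RT ln(Q/Keq) = (8.314 J mol⁻¹ K⁻¹)(290 K) × ln(3890/37000)
   = (2.411 kJ/mol)(-2.253) = -5.43 kJ/mol
ΔG < 0, so the forward reaction is spontaneous (proceeds forward).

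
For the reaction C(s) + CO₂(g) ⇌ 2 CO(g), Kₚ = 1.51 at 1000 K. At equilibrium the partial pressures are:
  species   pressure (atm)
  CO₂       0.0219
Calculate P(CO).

(C is a pure solid — omitted from Kₚ.)
At equilibrium, Kₚ = P(CO)² / P(CO₂) = 1.51.
(P(CO))² / (0.0219) = 1.51
P(CO)² = 0.0331 ⇒ P(CO) = 0.182 atm

P(CO) = 0.182 atm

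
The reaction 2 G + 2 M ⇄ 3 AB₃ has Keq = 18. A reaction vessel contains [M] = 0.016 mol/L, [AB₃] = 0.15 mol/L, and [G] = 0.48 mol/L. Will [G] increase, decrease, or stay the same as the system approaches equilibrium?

Q = [AB₃]³ / ([G]²·[M]²) = (0.15)³ / ((0.48)²·(0.016)²) = 57
Q = 57 > Keq = 18: net reverse reaction.
G is a reactant, so it increases.

increase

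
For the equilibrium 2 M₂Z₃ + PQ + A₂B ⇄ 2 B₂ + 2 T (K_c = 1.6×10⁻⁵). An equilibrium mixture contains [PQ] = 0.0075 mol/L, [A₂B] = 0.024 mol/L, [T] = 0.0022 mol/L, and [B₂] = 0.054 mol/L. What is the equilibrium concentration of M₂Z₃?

At equilibrium, K_c = [B₂]²·[T]² / ([M₂Z₃]²·[PQ]·[A₂B]) = 1.6×10⁻⁵.
(0.054)²·(0.0022)² / (([M₂Z₃])²·(0.0075)·(0.024)) = 1.6×10⁻⁵
[M₂Z₃]² = 4.90 ⇒ [M₂Z₃] = 2.2 mol/L

[M₂Z₃] = 2.2 mol/L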